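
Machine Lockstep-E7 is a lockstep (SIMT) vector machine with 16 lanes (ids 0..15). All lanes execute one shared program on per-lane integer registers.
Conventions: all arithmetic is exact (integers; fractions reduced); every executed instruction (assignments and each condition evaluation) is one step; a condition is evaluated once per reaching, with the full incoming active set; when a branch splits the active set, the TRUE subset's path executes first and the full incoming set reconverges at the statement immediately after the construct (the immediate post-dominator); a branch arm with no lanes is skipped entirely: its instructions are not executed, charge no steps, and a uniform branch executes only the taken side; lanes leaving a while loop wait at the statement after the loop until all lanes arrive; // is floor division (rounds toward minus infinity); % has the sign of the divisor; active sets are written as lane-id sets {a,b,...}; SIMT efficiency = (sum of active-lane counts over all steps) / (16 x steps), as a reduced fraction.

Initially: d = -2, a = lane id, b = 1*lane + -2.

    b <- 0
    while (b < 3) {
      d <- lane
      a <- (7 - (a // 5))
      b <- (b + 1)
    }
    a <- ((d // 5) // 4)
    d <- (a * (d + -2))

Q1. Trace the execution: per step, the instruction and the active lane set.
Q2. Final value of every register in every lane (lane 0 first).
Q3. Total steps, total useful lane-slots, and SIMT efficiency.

step 0: b <- 0                       {0,1,2,3,4,5,6,7,8,9,10,11,12,13,14,15}
step 1: eval (b < 3)                 {0,1,2,3,4,5,6,7,8,9,10,11,12,13,14,15}
step 2: d <- lane                    {0,1,2,3,4,5,6,7,8,9,10,11,12,13,14,15}
step 3: a <- (7 - (a // 5))          {0,1,2,3,4,5,6,7,8,9,10,11,12,13,14,15}
step 4: b <- (b + 1)                 {0,1,2,3,4,5,6,7,8,9,10,11,12,13,14,15}
step 5: eval (b < 3)                 {0,1,2,3,4,5,6,7,8,9,10,11,12,13,14,15}
step 6: d <- lane                    {0,1,2,3,4,5,6,7,8,9,10,11,12,13,14,15}
step 7: a <- (7 - (a // 5))          {0,1,2,3,4,5,6,7,8,9,10,11,12,13,14,15}
step 8: b <- (b + 1)                 {0,1,2,3,4,5,6,7,8,9,10,11,12,13,14,15}
step 9: eval (b < 3)                 {0,1,2,3,4,5,6,7,8,9,10,11,12,13,14,15}
step 10: d <- lane                    {0,1,2,3,4,5,6,7,8,9,10,11,12,13,14,15}
step 11: a <- (7 - (a // 5))          {0,1,2,3,4,5,6,7,8,9,10,11,12,13,14,15}
step 12: b <- (b + 1)                 {0,1,2,3,4,5,6,7,8,9,10,11,12,13,14,15}
step 13: eval (b < 3)                 {0,1,2,3,4,5,6,7,8,9,10,11,12,13,14,15}
step 14: a <- ((d // 5) // 4)         {0,1,2,3,4,5,6,7,8,9,10,11,12,13,14,15}
step 15: d <- (a * (d + -2))          {0,1,2,3,4,5,6,7,8,9,10,11,12,13,14,15}

Answer: 16 steps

d: 0,0,0,0,0,0,0,0,0,0,0,0,0,0,0,0
a: 0,0,0,0,0,0,0,0,0,0,0,0,0,0,0,0
b: 3,3,3,3,3,3,3,3,3,3,3,3,3,3,3,3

steps = 16; useful = 256; efficiency = 256/256 = 1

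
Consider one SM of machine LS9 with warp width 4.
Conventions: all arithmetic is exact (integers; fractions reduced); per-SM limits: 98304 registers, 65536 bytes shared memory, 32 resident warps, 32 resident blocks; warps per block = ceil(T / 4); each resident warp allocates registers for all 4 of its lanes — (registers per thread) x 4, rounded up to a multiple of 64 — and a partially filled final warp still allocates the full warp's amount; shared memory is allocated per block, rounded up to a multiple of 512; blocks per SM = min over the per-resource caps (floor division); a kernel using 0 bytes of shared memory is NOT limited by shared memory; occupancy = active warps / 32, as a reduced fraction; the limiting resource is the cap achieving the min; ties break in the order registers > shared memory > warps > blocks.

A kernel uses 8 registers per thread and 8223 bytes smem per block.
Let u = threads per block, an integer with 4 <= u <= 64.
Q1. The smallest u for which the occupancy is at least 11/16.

Answer: u = 13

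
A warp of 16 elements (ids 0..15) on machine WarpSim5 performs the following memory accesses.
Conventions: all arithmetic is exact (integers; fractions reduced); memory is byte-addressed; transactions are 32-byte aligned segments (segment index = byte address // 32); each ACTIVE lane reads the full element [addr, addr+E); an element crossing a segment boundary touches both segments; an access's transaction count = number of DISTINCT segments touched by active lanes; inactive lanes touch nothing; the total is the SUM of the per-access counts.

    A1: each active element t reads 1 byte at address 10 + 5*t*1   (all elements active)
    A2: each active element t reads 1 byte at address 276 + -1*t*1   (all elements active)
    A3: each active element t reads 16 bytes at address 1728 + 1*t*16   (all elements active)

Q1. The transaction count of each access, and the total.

A1: 3 transactions
A2: 1 transaction
A3: 8 transactions

Answer: 3,1,8; total 12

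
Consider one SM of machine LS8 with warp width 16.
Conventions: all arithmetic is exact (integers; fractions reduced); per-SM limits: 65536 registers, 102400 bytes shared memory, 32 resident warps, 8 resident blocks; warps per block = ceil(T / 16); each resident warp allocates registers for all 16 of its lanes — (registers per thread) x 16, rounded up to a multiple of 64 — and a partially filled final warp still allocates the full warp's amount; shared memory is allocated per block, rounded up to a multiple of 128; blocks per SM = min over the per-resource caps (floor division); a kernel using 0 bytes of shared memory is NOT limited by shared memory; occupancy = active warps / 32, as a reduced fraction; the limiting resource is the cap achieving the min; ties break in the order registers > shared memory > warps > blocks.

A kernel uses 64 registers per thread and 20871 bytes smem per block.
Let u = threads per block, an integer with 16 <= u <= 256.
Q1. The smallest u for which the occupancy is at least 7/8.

Answer: u = 97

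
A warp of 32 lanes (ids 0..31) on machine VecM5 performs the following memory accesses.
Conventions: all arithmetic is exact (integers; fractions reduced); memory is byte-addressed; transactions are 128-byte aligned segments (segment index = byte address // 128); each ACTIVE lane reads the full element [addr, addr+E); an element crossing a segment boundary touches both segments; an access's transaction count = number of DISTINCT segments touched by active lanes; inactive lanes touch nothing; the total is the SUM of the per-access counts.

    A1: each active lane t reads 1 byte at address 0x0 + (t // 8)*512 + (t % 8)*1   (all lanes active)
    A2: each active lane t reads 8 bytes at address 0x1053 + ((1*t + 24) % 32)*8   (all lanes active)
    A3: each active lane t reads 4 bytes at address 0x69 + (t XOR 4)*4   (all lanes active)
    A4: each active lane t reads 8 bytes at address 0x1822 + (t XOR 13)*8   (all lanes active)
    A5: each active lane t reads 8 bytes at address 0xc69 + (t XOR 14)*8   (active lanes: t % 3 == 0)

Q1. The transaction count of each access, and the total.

A1: 4 transactions
A2: 3 transactions
A3: 2 transactions
A4: 3 transactions
A5: 3 transactions

Answer: 4,3,2,3,3; total 15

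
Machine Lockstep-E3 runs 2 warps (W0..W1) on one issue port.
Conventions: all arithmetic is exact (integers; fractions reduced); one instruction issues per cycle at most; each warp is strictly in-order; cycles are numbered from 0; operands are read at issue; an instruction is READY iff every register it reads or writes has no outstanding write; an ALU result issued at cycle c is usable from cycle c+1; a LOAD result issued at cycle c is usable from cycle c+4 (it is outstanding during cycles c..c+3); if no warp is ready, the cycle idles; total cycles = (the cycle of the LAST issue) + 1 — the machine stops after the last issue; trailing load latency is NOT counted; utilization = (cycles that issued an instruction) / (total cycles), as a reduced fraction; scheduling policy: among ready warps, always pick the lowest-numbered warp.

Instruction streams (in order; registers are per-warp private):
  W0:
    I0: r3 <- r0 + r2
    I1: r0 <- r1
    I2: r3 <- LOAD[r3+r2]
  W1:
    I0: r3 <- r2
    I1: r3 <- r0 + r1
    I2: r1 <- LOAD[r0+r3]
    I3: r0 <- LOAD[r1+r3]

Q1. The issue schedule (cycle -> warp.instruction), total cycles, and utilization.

cycle 0: W0.I0
cycle 1: W0.I1
cycle 2: W0.I2
cycle 3: W1.I0
cycle 4: W1.I1
cycle 5: W1.I2
cycle 6: idle
cycle 7: idle
cycle 8: idle
cycle 9: W1.I3

Answer: 10 cycles, utilization 7/10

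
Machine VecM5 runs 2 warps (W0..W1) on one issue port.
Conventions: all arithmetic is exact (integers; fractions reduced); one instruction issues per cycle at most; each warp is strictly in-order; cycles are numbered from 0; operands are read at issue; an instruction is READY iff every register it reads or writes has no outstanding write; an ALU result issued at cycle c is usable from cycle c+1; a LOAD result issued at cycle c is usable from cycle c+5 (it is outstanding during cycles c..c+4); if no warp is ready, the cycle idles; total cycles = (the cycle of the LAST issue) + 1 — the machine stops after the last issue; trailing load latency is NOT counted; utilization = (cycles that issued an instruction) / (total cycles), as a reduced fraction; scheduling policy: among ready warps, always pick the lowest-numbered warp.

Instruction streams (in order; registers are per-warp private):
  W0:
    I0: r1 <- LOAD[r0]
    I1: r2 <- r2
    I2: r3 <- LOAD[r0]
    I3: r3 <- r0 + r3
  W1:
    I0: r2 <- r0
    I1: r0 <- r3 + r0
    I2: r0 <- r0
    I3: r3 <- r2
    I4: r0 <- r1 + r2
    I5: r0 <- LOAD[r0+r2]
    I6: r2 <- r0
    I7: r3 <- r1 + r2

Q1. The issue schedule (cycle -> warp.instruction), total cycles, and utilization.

cycle 0: W0.I0
cycle 1: W0.I1
cycle 2: W0.I2
cycle 3: W1.I0
cycle 4: W1.I1
cycle 5: W1.I2
cycle 6: W1.I3
cycle 7: W0.I3
cycle 8: W1.I4
cycle 9: W1.I5
cycle 10: idle
cycle 11: idle
cycle 12: idle
cycle 13: idle
cycle 14: W1.I6
cycle 15: W1.I7

Answer: 16 cycles, utilization 3/4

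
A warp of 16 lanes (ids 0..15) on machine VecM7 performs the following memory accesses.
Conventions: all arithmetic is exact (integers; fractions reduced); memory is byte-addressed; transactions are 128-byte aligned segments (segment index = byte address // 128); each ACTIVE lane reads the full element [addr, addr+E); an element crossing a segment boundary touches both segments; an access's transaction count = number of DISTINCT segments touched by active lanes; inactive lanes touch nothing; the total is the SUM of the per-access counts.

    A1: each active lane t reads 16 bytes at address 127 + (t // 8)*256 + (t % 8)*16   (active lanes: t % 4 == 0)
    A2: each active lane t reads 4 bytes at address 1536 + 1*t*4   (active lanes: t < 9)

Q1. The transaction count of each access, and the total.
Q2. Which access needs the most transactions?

A1: 4 transactions
A2: 1 transaction

Answer: 4,1; total 5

Answer: A1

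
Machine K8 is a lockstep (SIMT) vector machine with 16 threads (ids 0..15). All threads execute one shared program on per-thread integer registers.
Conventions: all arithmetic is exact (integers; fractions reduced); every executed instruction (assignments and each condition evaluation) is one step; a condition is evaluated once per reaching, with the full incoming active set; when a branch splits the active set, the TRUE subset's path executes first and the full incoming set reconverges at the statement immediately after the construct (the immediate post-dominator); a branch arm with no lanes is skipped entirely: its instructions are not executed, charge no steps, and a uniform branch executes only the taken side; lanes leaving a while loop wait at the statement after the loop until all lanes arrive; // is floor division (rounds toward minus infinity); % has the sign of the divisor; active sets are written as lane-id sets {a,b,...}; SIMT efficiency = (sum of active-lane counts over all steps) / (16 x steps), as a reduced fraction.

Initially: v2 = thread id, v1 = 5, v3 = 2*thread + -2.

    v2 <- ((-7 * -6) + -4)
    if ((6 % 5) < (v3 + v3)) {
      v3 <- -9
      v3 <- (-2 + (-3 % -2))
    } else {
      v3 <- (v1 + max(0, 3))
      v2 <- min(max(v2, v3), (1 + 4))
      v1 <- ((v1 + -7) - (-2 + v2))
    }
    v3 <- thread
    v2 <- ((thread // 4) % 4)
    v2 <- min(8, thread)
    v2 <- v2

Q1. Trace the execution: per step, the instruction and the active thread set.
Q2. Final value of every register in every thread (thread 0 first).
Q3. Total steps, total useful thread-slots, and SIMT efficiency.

step 0: v2 <- ((-7 * -6) + -4)       {0,1,2,3,4,5,6,7,8,9,10,11,12,13,14,15}
step 1: eval ((6 % 5) < (v3 + v3))   {0,1,2,3,4,5,6,7,8,9,10,11,12,13,14,15}
step 2: v3 <- -9                     {2,3,4,5,6,7,8,9,10,11,12,13,14,15}
step 3: v3 <- (-2 + (-3 % -2))       {2,3,4,5,6,7,8,9,10,11,12,13,14,15}
step 4: v3 <- (v1 + max(0, 3))       {0,1}
step 5: v2 <- min(max(v2, v3), (1 + 4)) {0,1}
step 6: v1 <- ((v1 + -7) - (-2 + v2)) {0,1}
step 7: v3 <- thread                 {0,1,2,3,4,5,6,7,8,9,10,11,12,13,14,15}
step 8: v2 <- ((thread // 4) % 4)    {0,1,2,3,4,5,6,7,8,9,10,11,12,13,14,15}
step 9: v2 <- min(8, thread)         {0,1,2,3,4,5,6,7,8,9,10,11,12,13,14,15}
step 10: v2 <- v2                     {0,1,2,3,4,5,6,7,8,9,10,11,12,13,14,15}

Answer: 11 steps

v2: 0,1,2,3,4,5,6,7,8,8,8,8,8,8,8,8
v1: -5,-5,5,5,5,5,5,5,5,5,5,5,5,5,5,5
v3: 0,1,2,3,4,5,6,7,8,9,10,11,12,13,14,15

steps = 11; useful = 130; efficiency = 130/176 = 65/88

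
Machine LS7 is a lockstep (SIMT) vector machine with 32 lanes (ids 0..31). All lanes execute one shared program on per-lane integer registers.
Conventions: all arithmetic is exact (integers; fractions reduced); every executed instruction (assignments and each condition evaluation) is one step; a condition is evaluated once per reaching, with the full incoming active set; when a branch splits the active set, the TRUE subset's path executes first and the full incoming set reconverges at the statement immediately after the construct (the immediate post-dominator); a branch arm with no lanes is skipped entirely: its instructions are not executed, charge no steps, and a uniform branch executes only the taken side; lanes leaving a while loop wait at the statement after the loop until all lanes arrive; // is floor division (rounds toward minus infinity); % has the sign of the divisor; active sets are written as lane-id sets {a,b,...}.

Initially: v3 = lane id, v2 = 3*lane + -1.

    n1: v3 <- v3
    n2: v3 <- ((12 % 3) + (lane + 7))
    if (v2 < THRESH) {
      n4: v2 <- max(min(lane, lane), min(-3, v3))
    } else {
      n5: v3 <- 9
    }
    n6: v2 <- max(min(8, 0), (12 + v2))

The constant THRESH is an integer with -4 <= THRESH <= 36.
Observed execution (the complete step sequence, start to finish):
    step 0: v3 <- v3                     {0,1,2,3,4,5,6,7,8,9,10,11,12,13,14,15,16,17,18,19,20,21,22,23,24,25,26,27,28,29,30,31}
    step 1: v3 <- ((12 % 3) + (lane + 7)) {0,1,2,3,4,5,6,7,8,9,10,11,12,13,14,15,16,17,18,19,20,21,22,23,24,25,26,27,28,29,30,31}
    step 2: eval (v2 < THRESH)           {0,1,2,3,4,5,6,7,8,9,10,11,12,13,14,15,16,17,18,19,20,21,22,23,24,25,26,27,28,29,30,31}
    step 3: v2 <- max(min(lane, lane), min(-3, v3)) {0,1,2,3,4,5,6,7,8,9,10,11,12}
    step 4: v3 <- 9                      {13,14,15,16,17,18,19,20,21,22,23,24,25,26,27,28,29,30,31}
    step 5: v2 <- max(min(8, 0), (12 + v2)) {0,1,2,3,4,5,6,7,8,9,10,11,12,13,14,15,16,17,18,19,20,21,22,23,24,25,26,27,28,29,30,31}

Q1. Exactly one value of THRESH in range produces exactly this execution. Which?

Answer: THRESH = 36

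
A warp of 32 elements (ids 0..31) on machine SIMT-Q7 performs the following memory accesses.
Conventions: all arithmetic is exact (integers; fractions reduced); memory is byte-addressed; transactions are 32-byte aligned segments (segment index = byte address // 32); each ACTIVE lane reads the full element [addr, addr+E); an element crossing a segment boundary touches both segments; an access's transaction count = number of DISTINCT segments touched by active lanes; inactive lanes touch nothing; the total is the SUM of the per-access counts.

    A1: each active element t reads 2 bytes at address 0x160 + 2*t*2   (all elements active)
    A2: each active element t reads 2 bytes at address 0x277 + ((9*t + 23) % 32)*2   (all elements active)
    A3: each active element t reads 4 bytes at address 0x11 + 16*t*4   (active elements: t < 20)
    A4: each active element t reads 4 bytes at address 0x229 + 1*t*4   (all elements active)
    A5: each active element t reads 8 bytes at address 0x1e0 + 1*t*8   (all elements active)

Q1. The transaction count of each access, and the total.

A1: 4 transactions
A2: 3 transactions
A3: 20 transactions
A4: 5 transactions
A5: 8 transactions

Answer: 4,3,20,5,8; total 40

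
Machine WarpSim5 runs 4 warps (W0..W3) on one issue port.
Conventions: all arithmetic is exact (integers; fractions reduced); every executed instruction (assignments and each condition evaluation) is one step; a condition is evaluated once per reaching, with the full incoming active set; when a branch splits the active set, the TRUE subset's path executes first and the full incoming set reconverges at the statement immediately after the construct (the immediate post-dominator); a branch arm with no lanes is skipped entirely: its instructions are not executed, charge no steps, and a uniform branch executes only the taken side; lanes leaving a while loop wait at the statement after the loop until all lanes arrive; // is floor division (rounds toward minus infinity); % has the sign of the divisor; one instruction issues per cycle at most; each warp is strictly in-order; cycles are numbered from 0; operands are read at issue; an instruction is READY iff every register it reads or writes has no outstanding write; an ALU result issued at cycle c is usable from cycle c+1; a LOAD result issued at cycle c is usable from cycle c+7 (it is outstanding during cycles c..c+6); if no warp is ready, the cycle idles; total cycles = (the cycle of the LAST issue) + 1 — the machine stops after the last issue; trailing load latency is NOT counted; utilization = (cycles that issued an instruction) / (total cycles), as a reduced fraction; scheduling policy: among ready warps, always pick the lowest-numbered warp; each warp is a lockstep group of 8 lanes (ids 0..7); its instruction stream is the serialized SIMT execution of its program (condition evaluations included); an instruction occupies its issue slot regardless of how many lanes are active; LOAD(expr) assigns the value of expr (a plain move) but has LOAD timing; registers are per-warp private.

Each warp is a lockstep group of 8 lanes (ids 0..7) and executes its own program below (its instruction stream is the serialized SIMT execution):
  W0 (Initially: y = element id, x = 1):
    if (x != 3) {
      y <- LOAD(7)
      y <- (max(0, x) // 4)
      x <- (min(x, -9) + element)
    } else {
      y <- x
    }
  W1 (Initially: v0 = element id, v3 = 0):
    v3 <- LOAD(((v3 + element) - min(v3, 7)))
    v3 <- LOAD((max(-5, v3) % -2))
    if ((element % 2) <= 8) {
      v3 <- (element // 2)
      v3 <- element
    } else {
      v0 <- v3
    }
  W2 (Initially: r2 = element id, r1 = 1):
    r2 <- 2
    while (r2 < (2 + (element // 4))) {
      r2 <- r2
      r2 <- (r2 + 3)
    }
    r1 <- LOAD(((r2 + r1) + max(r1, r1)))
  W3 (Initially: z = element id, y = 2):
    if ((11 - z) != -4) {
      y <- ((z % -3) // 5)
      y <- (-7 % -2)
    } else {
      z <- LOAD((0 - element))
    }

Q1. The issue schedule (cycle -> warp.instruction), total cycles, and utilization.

cycle 0: W0.I0
cycle 1: W0.I1
cycle 2: W1.I0
cycle 3: W2.I0
cycle 4: W2.I1
cycle 5: W2.I2
cycle 6: W2.I3
cycle 7: W2.I4
cycle 8: W0.I2
cycle 9: W0.I3
cycle 10: W1.I1
cycle 11: W1.I2
cycle 12: W2.I5
cycle 13: W3.I0
cycle 14: W3.I1
cycle 15: W3.I2
cycle 16: idle
cycle 17: W1.I3
cycle 18: W1.I4

Answer: 19 cycles, utilization 18/19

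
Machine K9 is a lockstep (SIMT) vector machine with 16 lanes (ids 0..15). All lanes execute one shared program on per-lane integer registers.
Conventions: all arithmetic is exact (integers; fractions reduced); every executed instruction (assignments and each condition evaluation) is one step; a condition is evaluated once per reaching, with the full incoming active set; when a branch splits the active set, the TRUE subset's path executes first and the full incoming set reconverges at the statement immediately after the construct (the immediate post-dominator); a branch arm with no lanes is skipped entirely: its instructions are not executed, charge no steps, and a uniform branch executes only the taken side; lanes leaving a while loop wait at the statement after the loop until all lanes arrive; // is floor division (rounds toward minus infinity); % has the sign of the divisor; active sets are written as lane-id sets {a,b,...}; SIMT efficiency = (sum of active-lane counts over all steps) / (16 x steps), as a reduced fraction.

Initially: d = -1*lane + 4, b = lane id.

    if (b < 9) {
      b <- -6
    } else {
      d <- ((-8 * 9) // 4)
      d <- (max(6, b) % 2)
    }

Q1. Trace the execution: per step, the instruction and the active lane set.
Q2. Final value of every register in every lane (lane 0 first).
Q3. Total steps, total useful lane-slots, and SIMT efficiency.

step 0: eval (b < 9)                 {0,1,2,3,4,5,6,7,8,9,10,11,12,13,14,15}
step 1: b <- -6                      {0,1,2,3,4,5,6,7,8}
step 2: d <- ((-8 * 9) // 4)         {9,10,11,12,13,14,15}
step 3: d <- (max(6, b) % 2)         {9,10,11,12,13,14,15}

Answer: 4 steps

d: 4,3,2,1,0,-1,-2,-3,-4,1,0,1,0,1,0,1
b: -6,-6,-6,-6,-6,-6,-6,-6,-6,9,10,11,12,13,14,15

steps = 4; useful = 39; efficiency = 39/64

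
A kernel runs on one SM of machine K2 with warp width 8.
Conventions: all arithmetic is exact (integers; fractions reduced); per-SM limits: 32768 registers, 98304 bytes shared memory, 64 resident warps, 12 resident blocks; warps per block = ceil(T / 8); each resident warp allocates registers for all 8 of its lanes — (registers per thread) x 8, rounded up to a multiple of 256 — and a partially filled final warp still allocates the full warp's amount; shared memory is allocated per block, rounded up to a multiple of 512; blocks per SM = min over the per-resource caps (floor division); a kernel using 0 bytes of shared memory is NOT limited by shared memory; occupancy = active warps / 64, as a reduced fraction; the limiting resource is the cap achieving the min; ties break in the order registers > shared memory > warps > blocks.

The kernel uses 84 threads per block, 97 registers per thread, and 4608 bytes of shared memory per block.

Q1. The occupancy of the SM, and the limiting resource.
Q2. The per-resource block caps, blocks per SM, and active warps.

Answer: occupancy 11/32, limited by registers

registers: 2 blocks
shared memory: 21 blocks
warps: 5 blocks
blocks: 12 blocks

Answer: 2 blocks, 22 active warps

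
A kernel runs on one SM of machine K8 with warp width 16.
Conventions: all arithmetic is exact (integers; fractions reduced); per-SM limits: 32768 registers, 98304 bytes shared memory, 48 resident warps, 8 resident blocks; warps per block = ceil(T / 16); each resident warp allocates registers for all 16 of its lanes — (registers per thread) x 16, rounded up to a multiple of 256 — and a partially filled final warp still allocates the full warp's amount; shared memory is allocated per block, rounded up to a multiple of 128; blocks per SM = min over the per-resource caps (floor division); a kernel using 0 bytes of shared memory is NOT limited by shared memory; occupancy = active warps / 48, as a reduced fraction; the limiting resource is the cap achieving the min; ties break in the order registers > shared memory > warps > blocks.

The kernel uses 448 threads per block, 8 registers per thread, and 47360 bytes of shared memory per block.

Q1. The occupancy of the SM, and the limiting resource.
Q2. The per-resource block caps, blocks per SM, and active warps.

Answer: occupancy 7/12, limited by warps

registers: 4 blocks
shared memory: 2 blocks
warps: 1 block
blocks: 8 blocks

Answer: 1 block, 28 active warps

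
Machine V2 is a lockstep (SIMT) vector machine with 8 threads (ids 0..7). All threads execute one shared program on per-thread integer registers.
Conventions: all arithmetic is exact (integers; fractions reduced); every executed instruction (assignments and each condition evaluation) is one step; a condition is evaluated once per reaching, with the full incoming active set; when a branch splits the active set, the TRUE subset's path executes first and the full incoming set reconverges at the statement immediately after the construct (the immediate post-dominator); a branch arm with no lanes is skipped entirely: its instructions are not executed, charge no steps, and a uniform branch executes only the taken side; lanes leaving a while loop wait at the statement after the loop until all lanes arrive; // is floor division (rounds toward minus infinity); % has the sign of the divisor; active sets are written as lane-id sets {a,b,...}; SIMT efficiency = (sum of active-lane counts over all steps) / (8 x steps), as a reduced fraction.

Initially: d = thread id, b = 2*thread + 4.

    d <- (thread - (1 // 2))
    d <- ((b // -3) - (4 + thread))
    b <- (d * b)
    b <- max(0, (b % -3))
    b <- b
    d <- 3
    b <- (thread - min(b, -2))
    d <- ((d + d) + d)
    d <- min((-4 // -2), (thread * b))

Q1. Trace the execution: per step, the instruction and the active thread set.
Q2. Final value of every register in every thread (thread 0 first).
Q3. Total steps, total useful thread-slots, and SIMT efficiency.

step 0: d <- (thread - (1 // 2))     {0,1,2,3,4,5,6,7}
step 1: d <- ((b // -3) - (4 + thread)) {0,1,2,3,4,5,6,7}
step 2: b <- (d * b)                 {0,1,2,3,4,5,6,7}
step 3: b <- max(0, (b % -3))        {0,1,2,3,4,5,6,7}
step 4: b <- b                       {0,1,2,3,4,5,6,7}
step 5: d <- 3                       {0,1,2,3,4,5,6,7}
step 6: b <- (thread - min(b, -2))   {0,1,2,3,4,5,6,7}
step 7: d <- ((d + d) + d)           {0,1,2,3,4,5,6,7}
step 8: d <- min((-4 // -2), (thread * b)) {0,1,2,3,4,5,6,7}

Answer: 9 steps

d: 0,2,2,2,2,2,2,2
b: 2,3,4,5,6,7,8,9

steps = 9; useful = 72; efficiency = 72/72 = 1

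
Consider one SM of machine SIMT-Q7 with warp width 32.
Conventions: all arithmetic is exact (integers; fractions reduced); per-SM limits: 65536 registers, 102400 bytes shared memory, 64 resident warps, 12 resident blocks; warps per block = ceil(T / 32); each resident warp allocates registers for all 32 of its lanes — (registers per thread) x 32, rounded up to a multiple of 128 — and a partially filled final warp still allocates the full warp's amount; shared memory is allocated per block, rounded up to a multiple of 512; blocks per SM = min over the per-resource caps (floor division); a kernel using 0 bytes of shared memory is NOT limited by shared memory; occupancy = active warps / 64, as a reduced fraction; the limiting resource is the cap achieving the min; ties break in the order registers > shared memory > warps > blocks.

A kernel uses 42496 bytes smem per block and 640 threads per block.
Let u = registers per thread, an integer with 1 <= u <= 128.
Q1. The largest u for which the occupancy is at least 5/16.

Answer: u = 100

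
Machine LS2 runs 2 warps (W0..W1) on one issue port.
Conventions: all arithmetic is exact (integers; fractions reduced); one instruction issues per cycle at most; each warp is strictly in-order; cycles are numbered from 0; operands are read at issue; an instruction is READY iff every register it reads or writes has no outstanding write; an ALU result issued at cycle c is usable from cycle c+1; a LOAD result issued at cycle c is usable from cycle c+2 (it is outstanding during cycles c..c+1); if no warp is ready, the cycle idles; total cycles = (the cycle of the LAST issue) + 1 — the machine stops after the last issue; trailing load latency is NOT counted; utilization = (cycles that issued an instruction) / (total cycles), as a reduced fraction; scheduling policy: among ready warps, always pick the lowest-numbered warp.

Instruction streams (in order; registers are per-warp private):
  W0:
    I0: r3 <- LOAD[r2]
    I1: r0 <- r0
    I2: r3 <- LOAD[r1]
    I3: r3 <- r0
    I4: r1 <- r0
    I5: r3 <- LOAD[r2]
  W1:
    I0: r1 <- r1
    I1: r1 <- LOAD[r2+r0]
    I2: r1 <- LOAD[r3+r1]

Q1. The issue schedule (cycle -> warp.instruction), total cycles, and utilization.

cycle 0: W0.I0
cycle 1: W0.I1
cycle 2: W0.I2
cycle 3: W1.I0
cycle 4: W0.I3
cycle 5: W0.I4
cycle 6: W0.I5
cycle 7: W1.I1
cycle 8: idle
cycle 9: W1.I2

Answer: 10 cycles, utilization 9/10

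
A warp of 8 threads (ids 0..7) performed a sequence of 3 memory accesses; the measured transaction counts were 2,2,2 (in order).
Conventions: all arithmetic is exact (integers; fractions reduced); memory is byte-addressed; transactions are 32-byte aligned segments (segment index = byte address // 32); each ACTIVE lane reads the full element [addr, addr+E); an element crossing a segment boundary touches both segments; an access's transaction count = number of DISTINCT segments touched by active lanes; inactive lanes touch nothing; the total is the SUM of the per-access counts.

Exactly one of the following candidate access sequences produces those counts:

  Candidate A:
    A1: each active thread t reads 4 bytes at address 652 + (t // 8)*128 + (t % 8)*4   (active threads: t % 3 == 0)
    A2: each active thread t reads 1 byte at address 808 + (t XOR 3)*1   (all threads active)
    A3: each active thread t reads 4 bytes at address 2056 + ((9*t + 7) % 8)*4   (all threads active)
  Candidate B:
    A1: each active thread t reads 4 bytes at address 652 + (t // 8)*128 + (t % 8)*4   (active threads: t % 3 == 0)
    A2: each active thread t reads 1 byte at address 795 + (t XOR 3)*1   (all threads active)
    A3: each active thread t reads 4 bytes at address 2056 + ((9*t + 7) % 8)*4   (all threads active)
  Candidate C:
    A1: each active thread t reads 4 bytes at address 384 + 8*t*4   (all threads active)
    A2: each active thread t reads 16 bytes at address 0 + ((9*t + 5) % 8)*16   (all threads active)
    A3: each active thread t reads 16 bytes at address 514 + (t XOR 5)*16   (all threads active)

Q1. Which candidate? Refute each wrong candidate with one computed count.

A: A2 gives 1 transaction, not 2
C: A1 gives 8 transactions, not 2
B: all counts match (2,2,2)

Answer: B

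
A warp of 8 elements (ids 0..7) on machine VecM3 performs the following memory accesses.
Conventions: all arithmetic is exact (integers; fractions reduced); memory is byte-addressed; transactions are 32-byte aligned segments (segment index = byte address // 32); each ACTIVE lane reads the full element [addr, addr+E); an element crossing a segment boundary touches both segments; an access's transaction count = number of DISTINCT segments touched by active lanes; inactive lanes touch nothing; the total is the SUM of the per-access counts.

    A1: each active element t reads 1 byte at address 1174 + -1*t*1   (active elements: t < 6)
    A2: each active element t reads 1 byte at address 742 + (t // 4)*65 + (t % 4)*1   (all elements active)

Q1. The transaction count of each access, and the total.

A1: 1 transaction
A2: 2 transactions

Answer: 1,2; total 3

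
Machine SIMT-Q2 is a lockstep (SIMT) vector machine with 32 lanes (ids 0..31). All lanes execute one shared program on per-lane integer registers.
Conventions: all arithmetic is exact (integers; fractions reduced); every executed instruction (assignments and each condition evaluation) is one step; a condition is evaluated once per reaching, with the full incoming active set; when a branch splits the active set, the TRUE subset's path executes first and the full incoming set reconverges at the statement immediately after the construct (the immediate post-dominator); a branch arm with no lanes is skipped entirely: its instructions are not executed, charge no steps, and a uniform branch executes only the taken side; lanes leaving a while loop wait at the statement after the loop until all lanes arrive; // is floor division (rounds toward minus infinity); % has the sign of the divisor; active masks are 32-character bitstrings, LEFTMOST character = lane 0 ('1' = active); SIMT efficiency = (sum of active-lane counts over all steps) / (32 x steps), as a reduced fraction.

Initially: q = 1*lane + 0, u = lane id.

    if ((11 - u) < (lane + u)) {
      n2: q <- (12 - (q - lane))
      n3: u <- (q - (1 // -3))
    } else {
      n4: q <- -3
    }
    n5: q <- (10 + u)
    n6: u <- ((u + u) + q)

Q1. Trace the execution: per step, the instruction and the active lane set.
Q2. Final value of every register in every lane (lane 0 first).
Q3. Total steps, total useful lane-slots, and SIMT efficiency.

step 0: eval ((11 - u) < (lane + u)) 11111111111111111111111111111111
step 1: q <- (12 - (q - lane))       00001111111111111111111111111111
step 2: u <- (q - (1 // -3))         00001111111111111111111111111111
step 3: q <- -3                      11110000000000000000000000000000
step 4: q <- (10 + u)                11111111111111111111111111111111
step 5: u <- ((u + u) + q)           11111111111111111111111111111111

Answer: 6 steps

q: 10,11,12,13,23,23,23,23,23,23,23,23,23,23,23,23,23,23,23,23,23,23,23,23,23,23,23,23,23,23,23,23
u: 10,13,16,19,49,49,49,49,49,49,49,49,49,49,49,49,49,49,49,49,49,49,49,49,49,49,49,49,49,49,49,49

steps = 6; useful = 156; efficiency = 156/192 = 13/16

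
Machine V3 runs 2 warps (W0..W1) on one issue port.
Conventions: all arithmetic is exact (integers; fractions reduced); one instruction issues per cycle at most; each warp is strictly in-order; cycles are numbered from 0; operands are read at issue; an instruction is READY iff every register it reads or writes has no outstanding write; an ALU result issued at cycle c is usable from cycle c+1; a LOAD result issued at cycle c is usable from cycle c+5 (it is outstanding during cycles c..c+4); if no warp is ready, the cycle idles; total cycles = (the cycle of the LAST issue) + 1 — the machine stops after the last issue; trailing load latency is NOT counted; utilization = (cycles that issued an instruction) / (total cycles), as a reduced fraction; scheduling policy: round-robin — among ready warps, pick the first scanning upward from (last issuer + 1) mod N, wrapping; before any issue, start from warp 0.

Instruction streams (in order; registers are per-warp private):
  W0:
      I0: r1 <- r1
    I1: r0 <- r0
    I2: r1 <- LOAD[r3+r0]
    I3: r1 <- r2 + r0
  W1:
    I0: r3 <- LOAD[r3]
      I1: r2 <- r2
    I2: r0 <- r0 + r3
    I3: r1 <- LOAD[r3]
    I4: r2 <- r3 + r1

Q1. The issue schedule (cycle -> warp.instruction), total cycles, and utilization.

cycle 0: W0.I0
cycle 1: W1.I0
cycle 2: W0.I1
cycle 3: W1.I1
cycle 4: W0.I2
cycle 5: idle
cycle 6: W1.I2
cycle 7: W1.I3
cycle 8: idle
cycle 9: W0.I3
cycle 10: idle
cycle 11: idle
cycle 12: W1.I4

Answer: 13 cycles, utilization 9/13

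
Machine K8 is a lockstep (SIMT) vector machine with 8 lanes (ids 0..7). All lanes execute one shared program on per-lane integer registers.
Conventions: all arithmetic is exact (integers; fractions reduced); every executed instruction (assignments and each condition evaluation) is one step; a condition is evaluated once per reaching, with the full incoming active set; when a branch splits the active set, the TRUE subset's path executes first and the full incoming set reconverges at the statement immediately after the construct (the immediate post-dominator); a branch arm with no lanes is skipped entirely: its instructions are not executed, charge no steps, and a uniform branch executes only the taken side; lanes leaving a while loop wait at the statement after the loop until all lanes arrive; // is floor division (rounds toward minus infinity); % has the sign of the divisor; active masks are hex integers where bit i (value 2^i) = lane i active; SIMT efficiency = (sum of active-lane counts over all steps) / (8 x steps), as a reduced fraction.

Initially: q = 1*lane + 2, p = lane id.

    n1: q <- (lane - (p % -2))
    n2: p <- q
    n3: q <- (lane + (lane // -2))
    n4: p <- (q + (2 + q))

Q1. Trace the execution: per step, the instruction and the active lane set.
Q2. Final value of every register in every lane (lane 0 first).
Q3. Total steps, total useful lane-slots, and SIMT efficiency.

step 0: q <- (lane - (p % -2))       0xff
step 1: p <- q                       0xff
step 2: q <- (lane + (lane // -2))   0xff
step 3: p <- (q + (2 + q))           0xff

Answer: 4 steps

q: 0,0,1,1,2,2,3,3
p: 2,2,4,4,6,6,8,8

steps = 4; useful = 32; efficiency = 32/32 = 1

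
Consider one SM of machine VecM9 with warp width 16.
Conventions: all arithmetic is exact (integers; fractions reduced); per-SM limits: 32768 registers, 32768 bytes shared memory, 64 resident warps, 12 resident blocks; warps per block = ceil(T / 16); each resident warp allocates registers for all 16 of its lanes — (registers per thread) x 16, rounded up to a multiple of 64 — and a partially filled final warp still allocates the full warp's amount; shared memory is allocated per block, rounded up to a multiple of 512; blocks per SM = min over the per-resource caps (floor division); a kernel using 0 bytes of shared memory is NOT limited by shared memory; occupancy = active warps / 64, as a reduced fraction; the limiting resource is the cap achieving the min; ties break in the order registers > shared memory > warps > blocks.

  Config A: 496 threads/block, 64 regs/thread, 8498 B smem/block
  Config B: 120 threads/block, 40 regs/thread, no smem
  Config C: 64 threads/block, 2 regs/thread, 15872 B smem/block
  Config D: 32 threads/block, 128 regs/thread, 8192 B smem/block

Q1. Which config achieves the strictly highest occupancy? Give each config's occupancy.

occupancies: A 31/64, B 3/4, C 1/8, D 1/8

Answer: B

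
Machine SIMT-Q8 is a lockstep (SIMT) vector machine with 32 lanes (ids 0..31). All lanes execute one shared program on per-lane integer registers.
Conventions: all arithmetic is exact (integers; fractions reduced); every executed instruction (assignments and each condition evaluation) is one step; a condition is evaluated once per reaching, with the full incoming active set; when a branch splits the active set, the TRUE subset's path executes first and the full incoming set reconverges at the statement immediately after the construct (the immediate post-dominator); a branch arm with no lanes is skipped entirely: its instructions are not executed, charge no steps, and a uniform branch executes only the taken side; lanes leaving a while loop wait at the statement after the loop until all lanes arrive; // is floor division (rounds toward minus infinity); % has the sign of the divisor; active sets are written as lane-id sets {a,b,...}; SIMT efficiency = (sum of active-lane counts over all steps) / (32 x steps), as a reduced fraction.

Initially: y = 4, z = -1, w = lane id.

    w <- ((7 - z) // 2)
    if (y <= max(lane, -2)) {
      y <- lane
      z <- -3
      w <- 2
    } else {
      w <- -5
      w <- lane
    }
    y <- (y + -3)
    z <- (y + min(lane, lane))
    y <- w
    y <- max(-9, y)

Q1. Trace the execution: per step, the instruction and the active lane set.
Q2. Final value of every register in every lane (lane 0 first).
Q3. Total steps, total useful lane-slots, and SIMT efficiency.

step 0: w <- ((7 - z) // 2)          {0,1,2,3,4,5,6,7,8,9,10,11,12,13,14,15,16,17,18,19,20,21,22,23,24,25,26,27,28,29,30,31}
step 1: eval (y <= max(lane, -2))    {0,1,2,3,4,5,6,7,8,9,10,11,12,13,14,15,16,17,18,19,20,21,22,23,24,25,26,27,28,29,30,31}
step 2: y <- lane                    {4,5,6,7,8,9,10,11,12,13,14,15,16,17,18,19,20,21,22,23,24,25,26,27,28,29,30,31}
step 3: z <- -3                      {4,5,6,7,8,9,10,11,12,13,14,15,16,17,18,19,20,21,22,23,24,25,26,27,28,29,30,31}
step 4: w <- 2                       {4,5,6,7,8,9,10,11,12,13,14,15,16,17,18,19,20,21,22,23,24,25,26,27,28,29,30,31}
step 5: w <- -5                      {0,1,2,3}
step 6: w <- lane                    {0,1,2,3}
step 7: y <- (y + -3)                {0,1,2,3,4,5,6,7,8,9,10,11,12,13,14,15,16,17,18,19,20,21,22,23,24,25,26,27,28,29,30,31}
step 8: z <- (y + min(lane, lane))   {0,1,2,3,4,5,6,7,8,9,10,11,12,13,14,15,16,17,18,19,20,21,22,23,24,25,26,27,28,29,30,31}
step 9: y <- w                       {0,1,2,3,4,5,6,7,8,9,10,11,12,13,14,15,16,17,18,19,20,21,22,23,24,25,26,27,28,29,30,31}
step 10: y <- max(-9, y)              {0,1,2,3,4,5,6,7,8,9,10,11,12,13,14,15,16,17,18,19,20,21,22,23,24,25,26,27,28,29,30,31}

Answer: 11 steps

y: 0,1,2,3,2,2,2,2,2,2,2,2,2,2,2,2,2,2,2,2,2,2,2,2,2,2,2,2,2,2,2,2
z: 1,2,3,4,5,7,9,11,13,15,17,19,21,23,25,27,29,31,33,35,37,39,41,43,45,47,49,51,53,55,57,59
w: 0,1,2,3,2,2,2,2,2,2,2,2,2,2,2,2,2,2,2,2,2,2,2,2,2,2,2,2,2,2,2,2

steps = 11; useful = 284; efficiency = 284/352 = 71/88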